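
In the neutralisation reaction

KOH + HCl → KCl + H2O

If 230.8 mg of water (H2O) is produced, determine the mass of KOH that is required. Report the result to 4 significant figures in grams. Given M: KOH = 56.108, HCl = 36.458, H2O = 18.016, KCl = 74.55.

0.7188 g

Convert: 230.8 mg = 0.23080 g.
n(H2O) = 0.23080 g / 18.016 g/mol = 0.012811 mol.
From the equation the H2O:KOH mole ratio is 1:1, so n(KOH) = 0.012811 × 1/1 = 0.012811 mol.
Mass of KOH = 0.012811 mol × 56.108 g/mol = 0.71879 g.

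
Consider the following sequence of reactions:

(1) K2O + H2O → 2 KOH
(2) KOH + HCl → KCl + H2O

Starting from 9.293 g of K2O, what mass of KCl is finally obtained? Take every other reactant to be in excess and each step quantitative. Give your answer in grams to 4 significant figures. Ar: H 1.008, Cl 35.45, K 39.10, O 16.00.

M(K2O) = 2(39.10) + 16.00 = 94.20 g/mol.
M(KCl) = 39.10 + 35.45 = 74.55 g/mol.
n(K2O) = 9.2930 / 94.20 = 0.098652 mol.
Step 1 gives a 1:2 ratio of K2O to KOH, so n(KOH) = 0.19730 mol.
In step 2 the KOH:KCl ratio is 1:1, so n(KCl) = 0.19730 mol.
Mass of KCl = 0.19730 × 74.55 = 14.709 g.

14.71 g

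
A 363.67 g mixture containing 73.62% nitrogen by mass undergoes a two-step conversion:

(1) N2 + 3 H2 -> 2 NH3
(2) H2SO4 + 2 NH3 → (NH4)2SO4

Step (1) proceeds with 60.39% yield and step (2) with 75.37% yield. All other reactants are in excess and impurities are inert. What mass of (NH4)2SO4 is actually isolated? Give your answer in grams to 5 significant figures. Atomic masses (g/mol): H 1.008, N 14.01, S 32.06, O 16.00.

Pure N2 = 363.67 × 0.7362 = 267.734 g.
M(N2) = 2(14.01) = 28.02 g/mol.
M((NH4)2SO4) = 2(14.01) + 8(1.008) + 32.06 + 4(16.00) = 132.144 g/mol.
n(N2) = 267.734 / 28.02 = 9.55510 mol.
Step 1 (N2:NH3 = 1:2): theoretical n(NH3) = 19.1102 mol; at 60.39% yield, n(NH3) = 11.5406 mol.
Step 2 (NH3:(NH4)2SO4 = 2:1): theoretical n((NH4)2SO4) = 5.77032 mol, so theoretical mass = 5.77032 × 132.144 = 762.514 g.
At 75.37% yield, actual mass of (NH4)2SO4 = 762.514 × 0.7537 = 574.707 g.

574.71 g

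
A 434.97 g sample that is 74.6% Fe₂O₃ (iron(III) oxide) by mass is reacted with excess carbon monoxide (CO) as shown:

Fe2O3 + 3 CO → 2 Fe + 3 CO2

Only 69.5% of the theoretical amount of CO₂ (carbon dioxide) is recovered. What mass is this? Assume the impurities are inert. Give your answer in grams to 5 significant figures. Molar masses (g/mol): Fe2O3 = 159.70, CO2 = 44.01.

186.44 g

Pure Fe2O3 available = 434.97 g × 0.746 = 324.488 g.
n(Fe2O3) = 324.488 g / 159.70 g/mol = 2.03186 mol.
From the equation the Fe2O3:CO2 mole ratio is 1:3, so n(CO2) = 2.03186 × 3/1 = 6.09557 mol.
Mass of CO2 = 6.09557 mol × 44.01 g/mol = 268.266 g.
Actual mass collected = 268.266 g × 0.695 = 186.445 g.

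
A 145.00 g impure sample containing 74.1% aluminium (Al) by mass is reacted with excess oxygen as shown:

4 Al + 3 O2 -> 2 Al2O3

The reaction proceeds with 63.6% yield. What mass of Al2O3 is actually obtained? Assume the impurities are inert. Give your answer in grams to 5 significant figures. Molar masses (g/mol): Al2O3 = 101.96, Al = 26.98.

129.12 g

Pure Al available = 145.00 g × 0.741 = 107.445 g.
n(Al) = 107.445 g / 26.98 g/mol = 3.98239 mol.
From the equation the Al:Al2O3 mole ratio is 4:2, so n(Al2O3) = 3.98239 × 2/4 = 1.99120 mol.
Mass of Al2O3 = 1.99120 mol × 101.96 g/mol = 203.022 g.
Actual mass collected = 203.022 g × 0.636 = 129.122 g.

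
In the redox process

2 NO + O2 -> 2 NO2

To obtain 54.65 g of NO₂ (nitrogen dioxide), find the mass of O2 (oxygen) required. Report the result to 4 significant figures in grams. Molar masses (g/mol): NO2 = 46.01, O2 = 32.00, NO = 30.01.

19.00 g

n(NO2) = 54.650 g / 46.01 g/mol = 1.1878 mol.
From the equation the NO2:O2 mole ratio is 2:1, so n(O2) = 1.1878 × 1/2 = 0.59389 mol.
Mass of O2 = 0.59389 mol × 32.00 g/mol = 19.005 g.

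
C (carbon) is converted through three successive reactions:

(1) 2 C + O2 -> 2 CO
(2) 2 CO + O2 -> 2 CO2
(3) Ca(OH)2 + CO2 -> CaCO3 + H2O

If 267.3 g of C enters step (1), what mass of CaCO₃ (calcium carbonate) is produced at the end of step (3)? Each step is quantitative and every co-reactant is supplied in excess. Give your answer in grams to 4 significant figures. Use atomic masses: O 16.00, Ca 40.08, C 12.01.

M(C) = 12.01 g/mol.
M(CaCO3) = 40.08 + 12.01 + 3(16.00) = 100.09 g/mol.
n(C) = 267.3 / 12.01 = 22.256 mol.
Reaction (1): C→CO ratio 2:2 ⇒ n(CO) = 22.256 mol.
Reaction (2): CO→CO2 ratio 2:2 ⇒ n(CO2) = 22.256 mol.
Reaction (3): CO2→CaCO3 ratio 1:1 ⇒ n(CaCO3) = 22.256 mol.
Mass of CaCO3 = 22.256 × 100.09 = 2227.6 g.

2228 g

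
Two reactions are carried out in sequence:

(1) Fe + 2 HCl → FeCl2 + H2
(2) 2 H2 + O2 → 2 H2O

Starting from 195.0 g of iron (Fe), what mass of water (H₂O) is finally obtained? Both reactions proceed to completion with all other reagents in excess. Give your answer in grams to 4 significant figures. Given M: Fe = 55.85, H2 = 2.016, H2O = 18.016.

62.90 g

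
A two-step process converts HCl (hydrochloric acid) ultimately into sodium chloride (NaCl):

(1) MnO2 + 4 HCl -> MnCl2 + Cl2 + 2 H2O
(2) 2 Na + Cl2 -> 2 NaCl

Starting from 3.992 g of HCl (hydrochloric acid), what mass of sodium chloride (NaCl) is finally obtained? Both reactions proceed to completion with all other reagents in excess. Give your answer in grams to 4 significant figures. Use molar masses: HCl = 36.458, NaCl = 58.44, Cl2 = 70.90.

3.199 g

n(HCl) = 3.9920 / 36.458 = 0.10950 mol.
Step 1 gives a 4:1 ratio of HCl to Cl2, so n(Cl2) = 0.027374 mol.
In step 2 the Cl2:NaCl ratio is 1:2, so n(NaCl) = 0.054748 mol.
Mass of NaCl = 0.054748 × 58.44 = 3.1995 g.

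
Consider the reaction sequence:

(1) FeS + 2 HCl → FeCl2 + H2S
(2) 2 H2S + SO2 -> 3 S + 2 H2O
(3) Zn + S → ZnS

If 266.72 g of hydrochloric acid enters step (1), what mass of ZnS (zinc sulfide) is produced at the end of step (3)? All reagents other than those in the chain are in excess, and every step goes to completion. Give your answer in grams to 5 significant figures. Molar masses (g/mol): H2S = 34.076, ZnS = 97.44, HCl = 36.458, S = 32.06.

534.64 g

n(HCl) = 266.72 / 36.458 = 7.31582 mol.
Reaction (1): HCl→H2S ratio 2:1 ⇒ n(H2S) = 3.65791 mol.
Reaction (2): H2S→S ratio 2:3 ⇒ n(S) = 5.48686 mol.
Reaction (3): S→ZnS ratio 1:1 ⇒ n(ZnS) = 5.48686 mol.
Mass of ZnS = 5.48686 × 97.44 = 534.640 g.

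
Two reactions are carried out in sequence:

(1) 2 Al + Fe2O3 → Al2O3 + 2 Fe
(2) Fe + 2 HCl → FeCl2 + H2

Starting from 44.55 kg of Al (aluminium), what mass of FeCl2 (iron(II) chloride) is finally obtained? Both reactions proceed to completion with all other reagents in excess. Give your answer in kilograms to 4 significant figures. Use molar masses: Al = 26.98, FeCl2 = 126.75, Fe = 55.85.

44.55 kg = 44550 g.
n(Al) = 44550 / 26.98 = 1651.2 mol.
Step 1 gives a 2:2 ratio of Al to Fe, so n(Fe) = 1651.2 mol.
In step 2 the Fe:FeCl2 ratio is 1:1, so n(FeCl2) = 1651.2 mol.
Mass of FeCl2 = 1651.2 × 126.75 = 209290 g = 209.3 kg.

209.3 kg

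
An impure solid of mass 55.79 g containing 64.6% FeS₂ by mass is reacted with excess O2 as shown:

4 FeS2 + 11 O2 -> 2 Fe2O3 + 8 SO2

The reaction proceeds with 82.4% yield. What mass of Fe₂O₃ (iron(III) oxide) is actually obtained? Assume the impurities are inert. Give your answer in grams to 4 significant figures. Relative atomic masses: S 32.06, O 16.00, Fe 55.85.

19.77 g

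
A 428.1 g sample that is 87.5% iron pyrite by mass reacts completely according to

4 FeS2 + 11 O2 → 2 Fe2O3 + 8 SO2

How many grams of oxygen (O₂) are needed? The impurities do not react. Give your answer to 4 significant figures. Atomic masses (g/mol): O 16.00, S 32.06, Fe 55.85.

Mass of pure FeS2 = 428.1 g × 0.875 = 374.59 g.
M(FeS2) = 55.85 + 2(32.06) = 119.97 g/mol.
M(O2) = 2(16.00) = 32.00 g/mol.
n(FeS2) = 374.59 g / 119.97 g/mol = 3.1223 mol.
From the equation the FeS2:O2 mole ratio is 4:11, so n(O2) = 3.1223 × 11/4 = 8.5864 mol.
Mass of O2 = 8.5864 mol × 32.00 g/mol = 274.77 g.

274.8 g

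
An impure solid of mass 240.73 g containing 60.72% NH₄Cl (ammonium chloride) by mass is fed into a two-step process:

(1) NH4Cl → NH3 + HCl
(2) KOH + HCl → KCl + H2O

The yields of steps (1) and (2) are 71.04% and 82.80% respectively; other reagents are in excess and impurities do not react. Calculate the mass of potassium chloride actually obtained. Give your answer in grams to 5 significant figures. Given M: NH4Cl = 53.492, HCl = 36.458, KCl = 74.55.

119.83 g

Pure NH4Cl = 240.73 × 0.6072 = 146.171 g.
n(NH4Cl) = 146.171 / 53.492 = 2.73258 mol.
Step 1 (NH4Cl:HCl = 1:1): theoretical n(HCl) = 2.73258 mol; at 71.04% yield, n(HCl) = 1.94123 mol.
Step 2 (HCl:KCl = 1:1): theoretical n(KCl) = 1.94123 mol, so theoretical mass = 1.94123 × 74.55 = 144.718 g.
At 82.80% yield, actual mass of KCl = 144.718 × 0.8280 = 119.827 g.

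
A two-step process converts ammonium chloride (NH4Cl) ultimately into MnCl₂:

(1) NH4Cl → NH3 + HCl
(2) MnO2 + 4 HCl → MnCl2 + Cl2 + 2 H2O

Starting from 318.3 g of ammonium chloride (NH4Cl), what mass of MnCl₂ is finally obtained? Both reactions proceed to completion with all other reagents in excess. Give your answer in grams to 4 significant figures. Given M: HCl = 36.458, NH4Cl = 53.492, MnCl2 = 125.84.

n(NH4Cl) = 318.30 / 53.492 = 5.9504 mol.
Step 1 gives a 1:1 ratio of NH4Cl to HCl, so n(HCl) = 5.9504 mol.
In step 2 the HCl:MnCl2 ratio is 4:1, so n(MnCl2) = 1.4876 mol.
Mass of MnCl2 = 1.4876 × 125.84 = 187.20 g.

187.2 g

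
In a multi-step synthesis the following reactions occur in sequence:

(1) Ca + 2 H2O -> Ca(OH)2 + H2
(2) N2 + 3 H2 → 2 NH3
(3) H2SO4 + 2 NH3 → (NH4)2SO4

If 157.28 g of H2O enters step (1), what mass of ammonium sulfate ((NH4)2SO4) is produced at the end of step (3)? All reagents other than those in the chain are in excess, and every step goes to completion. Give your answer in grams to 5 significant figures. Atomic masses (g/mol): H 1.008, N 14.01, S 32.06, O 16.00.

M(H2O) = 2(1.008) + 16.00 = 18.016 g/mol.
M((NH4)2SO4) = 2(14.01) + 8(1.008) + 32.06 + 4(16.00) = 132.144 g/mol.
n(H2O) = 157.28 / 18.016 = 8.73002 mol.
Reaction (1): H2O→H2 ratio 2:1 ⇒ n(H2) = 4.36501 mol.
Reaction (2): H2→NH3 ratio 3:2 ⇒ n(NH3) = 2.91001 mol.
Reaction (3): NH3→(NH4)2SO4 ratio 2:1 ⇒ n((NH4)2SO4) = 1.45500 mol.
Mass of (NH4)2SO4 = 1.45500 × 132.144 = 192.270 g.

192.27 g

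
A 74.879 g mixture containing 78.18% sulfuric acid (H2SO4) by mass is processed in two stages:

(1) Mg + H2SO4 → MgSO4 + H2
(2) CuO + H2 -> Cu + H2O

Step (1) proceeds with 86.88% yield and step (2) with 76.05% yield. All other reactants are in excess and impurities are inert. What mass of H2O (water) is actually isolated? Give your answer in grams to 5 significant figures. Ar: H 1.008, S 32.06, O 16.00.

7.1051 g

Pure H2SO4 = 74.879 × 0.7818 = 58.5404 g.
M(H2SO4) = 2(1.008) + 32.06 + 4(16.00) = 98.076 g/mol.
M(H2O) = 2(1.008) + 16.00 = 18.016 g/mol.
n(H2SO4) = 58.5404 / 98.076 = 0.596888 mol.
Step 1 (H2SO4:H2 = 1:1): theoretical n(H2) = 0.596888 mol; at 86.88% yield, n(H2) = 0.518576 mol.
Step 2 (H2:H2O = 1:1): theoretical n(H2O) = 0.518576 mol, so theoretical mass = 0.518576 × 18.016 = 9.34267 g.
At 76.05% yield, actual mass of H2O = 9.34267 × 0.7605 = 7.10510 g.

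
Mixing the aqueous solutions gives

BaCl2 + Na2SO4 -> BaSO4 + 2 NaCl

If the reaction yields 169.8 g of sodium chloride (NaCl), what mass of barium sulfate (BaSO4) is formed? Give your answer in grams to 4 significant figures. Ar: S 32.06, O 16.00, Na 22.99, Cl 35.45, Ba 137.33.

339.1 g

M(NaCl) = 22.99 + 35.45 = 58.44 g/mol.
M(BaSO4) = 137.33 + 32.06 + 4(16.00) = 233.39 g/mol.
n(NaCl) = 169.80 g / 58.44 g/mol = 2.9055 mol.
From the equation the NaCl:BaSO4 mole ratio is 2:1, so n(BaSO4) = 2.9055 × 1/2 = 1.4528 mol.
Mass of BaSO4 = 1.4528 mol × 233.39 g/mol = 339.06 g.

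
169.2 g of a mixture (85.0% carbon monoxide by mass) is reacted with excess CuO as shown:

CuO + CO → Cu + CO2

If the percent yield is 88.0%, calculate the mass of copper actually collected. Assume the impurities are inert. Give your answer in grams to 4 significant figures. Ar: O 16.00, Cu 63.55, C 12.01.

287.1 g

Pure CO available = 169.2 g × 0.850 = 143.82 g.
M(CO) = 12.01 + 16.00 = 28.01 g/mol.
M(Cu) = 63.55 g/mol.
n(CO) = 143.82 g / 28.01 g/mol = 5.1346 mol.
From the equation the CO:Cu mole ratio is 1:1, so n(Cu) = 5.1346 × 1/1 = 5.1346 mol.
Mass of Cu = 5.1346 mol × 63.55 g/mol = 326.30 g.
Actual mass collected = 326.30 g × 0.880 = 287.15 g.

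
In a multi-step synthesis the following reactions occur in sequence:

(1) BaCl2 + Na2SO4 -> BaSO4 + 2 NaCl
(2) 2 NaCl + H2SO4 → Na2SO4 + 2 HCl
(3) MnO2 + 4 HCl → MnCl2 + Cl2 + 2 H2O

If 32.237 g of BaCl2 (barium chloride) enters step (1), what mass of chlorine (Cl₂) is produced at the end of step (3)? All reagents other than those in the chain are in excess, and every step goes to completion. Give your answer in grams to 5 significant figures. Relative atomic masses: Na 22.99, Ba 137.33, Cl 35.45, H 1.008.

M(BaCl2) = 137.33 + 2(35.45) = 208.23 g/mol.
M(Cl2) = 2(35.45) = 70.90 g/mol.
n(BaCl2) = 32.237 / 208.23 = 0.154814 mol.
Reaction (1): BaCl2→NaCl ratio 1:2 ⇒ n(NaCl) = 0.309629 mol.
Reaction (2): NaCl→HCl ratio 2:2 ⇒ n(HCl) = 0.309629 mol.
Reaction (3): HCl→Cl2 ratio 4:1 ⇒ n(Cl2) = 0.0774072 mol.
Mass of Cl2 = 0.0774072 × 70.90 = 5.48817 g.

5.4882 g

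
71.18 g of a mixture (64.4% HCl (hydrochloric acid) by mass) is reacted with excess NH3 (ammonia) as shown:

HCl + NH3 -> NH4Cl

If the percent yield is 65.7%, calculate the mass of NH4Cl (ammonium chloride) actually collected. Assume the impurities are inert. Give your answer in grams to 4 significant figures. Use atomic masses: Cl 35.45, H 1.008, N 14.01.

Pure HCl available = 71.18 g × 0.644 = 45.840 g.
M(HCl) = 1.008 + 35.45 = 36.458 g/mol.
M(NH4Cl) = 14.01 + 4(1.008) + 35.45 = 53.492 g/mol.
n(HCl) = 45.840 g / 36.458 g/mol = 1.2573 mol.
From the equation the HCl:NH4Cl mole ratio is 1:1, so n(NH4Cl) = 1.2573 × 1/1 = 1.2573 mol.
Mass of NH4Cl = 1.2573 mol × 53.492 g/mol = 67.257 g.
Actual mass collected = 67.257 g × 0.657 = 44.188 g.

44.19 g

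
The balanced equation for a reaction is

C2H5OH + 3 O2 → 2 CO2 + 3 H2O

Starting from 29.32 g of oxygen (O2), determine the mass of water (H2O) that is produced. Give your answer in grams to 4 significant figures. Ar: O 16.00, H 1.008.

M(O2) = 2(16.00) = 32.00 g/mol.
M(H2O) = 2(1.008) + 16.00 = 18.016 g/mol.
n(O2) = 29.320 g / 32.00 g/mol = 0.91625 mol.
From the equation the O2:H2O mole ratio is 3:3, so n(H2O) = 0.91625 × 3/3 = 0.91625 mol.
Mass of H2O = 0.91625 mol × 18.016 g/mol = 16.507 g.

16.51 g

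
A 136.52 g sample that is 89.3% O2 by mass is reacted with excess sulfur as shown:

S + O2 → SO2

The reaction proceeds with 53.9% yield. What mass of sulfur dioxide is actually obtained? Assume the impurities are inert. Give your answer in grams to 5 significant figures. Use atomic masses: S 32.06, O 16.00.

Pure O2 available = 136.52 g × 0.893 = 121.912 g.
M(O2) = 2(16.00) = 32.00 g/mol.
M(SO2) = 32.06 + 2(16.00) = 64.06 g/mol.
n(O2) = 121.912 g / 32.00 g/mol = 3.80976 mol.
From the equation the O2:SO2 mole ratio is 1:1, so n(SO2) = 3.80976 × 1/1 = 3.80976 mol.
Mass of SO2 = 3.80976 mol × 64.06 g/mol = 244.053 g.
Actual mass collected = 244.053 g × 0.539 = 131.545 g.

131.54 g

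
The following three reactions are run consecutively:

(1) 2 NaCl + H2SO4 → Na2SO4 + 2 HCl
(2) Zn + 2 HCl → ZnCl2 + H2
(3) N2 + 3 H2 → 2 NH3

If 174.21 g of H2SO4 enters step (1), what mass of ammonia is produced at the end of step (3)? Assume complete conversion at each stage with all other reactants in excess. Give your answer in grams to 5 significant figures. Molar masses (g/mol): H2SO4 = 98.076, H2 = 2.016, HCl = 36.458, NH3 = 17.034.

20.171 g

n(H2SO4) = 174.21 / 98.076 = 1.77628 mol.
Reaction (1): H2SO4→HCl ratio 1:2 ⇒ n(HCl) = 3.55255 mol.
Reaction (2): HCl→H2 ratio 2:1 ⇒ n(H2) = 1.77628 mol.
Reaction (3): H2→NH3 ratio 3:2 ⇒ n(NH3) = 1.18418 mol.
Mass of NH3 = 1.18418 × 17.034 = 20.1714 g.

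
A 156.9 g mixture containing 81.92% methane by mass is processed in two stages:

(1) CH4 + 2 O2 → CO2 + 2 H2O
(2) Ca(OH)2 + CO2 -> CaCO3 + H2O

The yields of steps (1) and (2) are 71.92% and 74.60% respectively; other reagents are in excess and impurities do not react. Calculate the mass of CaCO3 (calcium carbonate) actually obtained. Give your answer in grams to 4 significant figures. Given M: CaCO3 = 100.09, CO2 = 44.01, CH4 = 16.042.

430.3 g

Pure CH4 = 156.9 × 0.8192 = 128.53 g.
n(CH4) = 128.53 / 16.042 = 8.0122 mol.
Step 1 (CH4:CO2 = 1:1): theoretical n(CO2) = 8.0122 mol; at 71.92% yield, n(CO2) = 5.7624 mol.
Step 2 (CO2:CaCO3 = 1:1): theoretical n(CaCO3) = 5.7624 mol, so theoretical mass = 5.7624 × 100.09 = 576.76 g.
At 74.60% yield, actual mass of CaCO3 = 576.76 × 0.7460 = 430.26 g.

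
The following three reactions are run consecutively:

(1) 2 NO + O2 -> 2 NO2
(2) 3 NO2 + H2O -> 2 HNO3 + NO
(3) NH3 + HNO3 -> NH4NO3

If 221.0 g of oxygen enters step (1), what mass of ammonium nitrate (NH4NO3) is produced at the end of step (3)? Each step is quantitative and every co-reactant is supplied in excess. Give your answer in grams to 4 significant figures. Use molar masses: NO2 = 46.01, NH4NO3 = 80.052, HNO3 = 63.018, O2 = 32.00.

737.1 g

n(O2) = 221.0 / 32.00 = 6.9062 mol.
Reaction (1): O2→NO2 ratio 1:2 ⇒ n(NO2) = 13.812 mol.
Reaction (2): NO2→HNO3 ratio 3:2 ⇒ n(HNO3) = 9.2083 mol.
Reaction (3): HNO3→NH4NO3 ratio 1:1 ⇒ n(NH4NO3) = 9.2083 mol.
Mass of NH4NO3 = 9.2083 × 80.052 = 737.15 g.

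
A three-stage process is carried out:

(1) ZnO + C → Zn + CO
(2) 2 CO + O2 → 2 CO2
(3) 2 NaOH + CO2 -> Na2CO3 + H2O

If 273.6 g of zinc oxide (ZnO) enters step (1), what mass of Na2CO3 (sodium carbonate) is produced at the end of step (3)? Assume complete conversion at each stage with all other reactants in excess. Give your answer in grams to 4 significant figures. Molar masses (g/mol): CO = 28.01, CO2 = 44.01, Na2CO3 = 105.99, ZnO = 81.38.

n(ZnO) = 273.6 / 81.38 = 3.3620 mol.
Reaction (1): ZnO→CO ratio 1:1 ⇒ n(CO) = 3.3620 mol.
Reaction (2): CO→CO2 ratio 2:2 ⇒ n(CO2) = 3.3620 mol.
Reaction (3): CO2→Na2CO3 ratio 1:1 ⇒ n(Na2CO3) = 3.3620 mol.
Mass of Na2CO3 = 3.3620 × 105.99 = 356.34 g.

356.3 g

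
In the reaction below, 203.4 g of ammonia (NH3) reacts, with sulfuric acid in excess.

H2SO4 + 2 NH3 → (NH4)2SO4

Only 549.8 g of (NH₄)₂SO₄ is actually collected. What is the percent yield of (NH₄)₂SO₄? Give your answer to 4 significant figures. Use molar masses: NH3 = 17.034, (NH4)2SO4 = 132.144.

69.69 %

n(NH3) = 203.40 g / 17.034 g/mol = 11.941 mol.
From the equation the NH3:(NH4)2SO4 mole ratio is 2:1, so n((NH4)2SO4) = 11.941 × 1/2 = 5.9704 mol.
Mass of (NH4)2SO4 = 5.9704 mol × 132.144 g/mol = 788.95 g.
This is the theoretical yield. Percent yield = 549.8 g / 788.95 g × 100% = 69.687%.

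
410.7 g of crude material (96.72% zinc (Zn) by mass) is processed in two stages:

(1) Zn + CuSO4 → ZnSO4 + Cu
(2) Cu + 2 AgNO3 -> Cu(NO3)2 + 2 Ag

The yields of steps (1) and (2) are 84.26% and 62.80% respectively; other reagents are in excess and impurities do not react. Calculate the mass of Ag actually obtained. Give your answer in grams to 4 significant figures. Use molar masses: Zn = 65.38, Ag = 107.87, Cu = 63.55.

Pure Zn = 410.7 × 0.9672 = 397.23 g.
n(Zn) = 397.23 / 65.38 = 6.0757 mol.
Step 1 (Zn:Cu = 1:1): theoretical n(Cu) = 6.0757 mol; at 84.26% yield, n(Cu) = 5.1194 mol.
Step 2 (Cu:Ag = 1:2): theoretical n(Ag) = 10.239 mol, so theoretical mass = 10.239 × 107.87 = 1104.5 g.
At 62.80% yield, actual mass of Ag = 1104.5 × 0.6280 = 693.60 g.

693.6 g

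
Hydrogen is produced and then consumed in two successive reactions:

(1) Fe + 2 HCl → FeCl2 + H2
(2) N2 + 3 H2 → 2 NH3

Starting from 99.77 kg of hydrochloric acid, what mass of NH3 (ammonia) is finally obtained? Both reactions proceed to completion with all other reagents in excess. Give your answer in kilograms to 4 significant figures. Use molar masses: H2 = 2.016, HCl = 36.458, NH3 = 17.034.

15.54 kg

99.77 kg = 99770 g.
n(HCl) = 99770 / 36.458 = 2736.6 mol.
Step 1 gives a 2:1 ratio of HCl to H2, so n(H2) = 1368.3 mol.
In step 2 the H2:NH3 ratio is 3:2, so n(NH3) = 912.19 mol.
Mass of NH3 = 912.19 × 17.034 = 15538 g = 15.54 kg.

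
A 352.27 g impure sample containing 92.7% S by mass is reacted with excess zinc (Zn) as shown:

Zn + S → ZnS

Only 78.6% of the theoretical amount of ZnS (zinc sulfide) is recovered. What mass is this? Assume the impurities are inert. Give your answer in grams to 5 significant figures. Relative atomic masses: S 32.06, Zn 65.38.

Pure S available = 352.27 g × 0.927 = 326.554 g.
M(S) = 32.06 g/mol.
M(ZnS) = 65.38 + 32.06 = 97.44 g/mol.
n(S) = 326.554 g / 32.06 g/mol = 10.1857 mol.
From the equation the S:ZnS mole ratio is 1:1, so n(ZnS) = 10.1857 × 1/1 = 10.1857 mol.
Mass of ZnS = 10.1857 mol × 97.44 g/mol = 992.497 g.
Actual mass collected = 992.497 g × 0.786 = 780.103 g.

780.10 g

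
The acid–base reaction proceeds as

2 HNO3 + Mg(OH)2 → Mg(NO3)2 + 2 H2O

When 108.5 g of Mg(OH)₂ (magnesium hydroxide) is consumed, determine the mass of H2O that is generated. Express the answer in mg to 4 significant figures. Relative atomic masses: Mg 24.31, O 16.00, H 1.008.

M(Mg(OH)2) = 24.31 + 2(16.00) + 2(1.008) = 58.326 g/mol.
M(H2O) = 2(1.008) + 16.00 = 18.016 g/mol.
n(Mg(OH)2) = 108.50 g / 58.326 g/mol = 1.8602 mol.
From the equation the Mg(OH)2:H2O mole ratio is 1:2, so n(H2O) = 1.8602 × 2/1 = 3.7205 mol.
Mass of H2O = 3.7205 mol × 18.016 g/mol = 67.028 g.
Converting to mg: 67.028 g = 67030 mg.

67030 mg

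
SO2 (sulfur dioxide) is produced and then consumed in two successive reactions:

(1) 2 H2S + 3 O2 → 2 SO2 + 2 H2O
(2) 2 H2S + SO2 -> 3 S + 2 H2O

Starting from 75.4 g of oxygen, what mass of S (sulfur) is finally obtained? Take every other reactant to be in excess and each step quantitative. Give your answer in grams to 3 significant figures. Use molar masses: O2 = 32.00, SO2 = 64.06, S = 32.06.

151 g

n(O2) = 75.40 / 32.00 = 2.356 mol.
Step 1 gives a 3:2 ratio of O2 to SO2, so n(SO2) = 1.571 mol.
In step 2 the SO2:S ratio is 1:3, so n(S) = 4.713 mol.
Mass of S = 4.713 × 32.06 = 151.1 g.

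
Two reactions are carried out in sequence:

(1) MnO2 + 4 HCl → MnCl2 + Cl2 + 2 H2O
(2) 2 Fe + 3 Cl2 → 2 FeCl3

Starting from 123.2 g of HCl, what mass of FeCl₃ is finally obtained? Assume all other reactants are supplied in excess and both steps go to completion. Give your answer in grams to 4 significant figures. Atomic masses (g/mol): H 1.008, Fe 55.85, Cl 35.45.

M(HCl) = 1.008 + 35.45 = 36.458 g/mol.
M(FeCl3) = 55.85 + 3(35.45) = 162.20 g/mol.
n(HCl) = 123.20 / 36.458 = 3.3792 mol.
Step 1 gives a 4:1 ratio of HCl to Cl2, so n(Cl2) = 0.84481 mol.
In step 2 the Cl2:FeCl3 ratio is 3:2, so n(FeCl3) = 0.56321 mol.
Mass of FeCl3 = 0.56321 × 162.20 = 91.352 g.

91.35 g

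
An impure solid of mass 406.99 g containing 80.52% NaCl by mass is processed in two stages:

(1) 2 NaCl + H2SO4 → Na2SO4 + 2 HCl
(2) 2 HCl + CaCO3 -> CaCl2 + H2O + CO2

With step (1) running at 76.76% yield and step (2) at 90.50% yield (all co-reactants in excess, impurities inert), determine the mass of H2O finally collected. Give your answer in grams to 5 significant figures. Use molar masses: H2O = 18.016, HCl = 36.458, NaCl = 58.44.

Pure NaCl = 406.99 × 0.8052 = 327.708 g.
n(NaCl) = 327.708 / 58.44 = 5.60760 mol.
Step 1 (NaCl:HCl = 2:2): theoretical n(HCl) = 5.60760 mol; at 76.76% yield, n(HCl) = 4.30440 mol.
Step 2 (HCl:H2O = 2:1): theoretical n(H2O) = 2.15220 mol, so theoretical mass = 2.15220 × 18.016 = 38.7740 g.
At 90.50% yield, actual mass of H2O = 38.7740 × 0.9050 = 35.0905 g.

35.090 g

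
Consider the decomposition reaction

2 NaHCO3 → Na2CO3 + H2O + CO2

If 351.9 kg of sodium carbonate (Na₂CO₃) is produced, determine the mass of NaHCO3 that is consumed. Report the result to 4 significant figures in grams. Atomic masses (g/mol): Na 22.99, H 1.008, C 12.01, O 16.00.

M(Na2CO3) = 2(22.99) + 12.01 + 3(16.00) = 105.99 g/mol.
M(NaHCO3) = 22.99 + 1.008 + 12.01 + 3(16.00) = 84.008 g/mol.
Convert: 351.9 kg = 351900 g.
n(Na2CO3) = 351900 g / 105.99 g/mol = 3320.1 mol.
From the equation the Na2CO3:NaHCO3 mole ratio is 1:2, so n(NaHCO3) = 3320.1 × 2/1 = 6640.2 mol.
Mass of NaHCO3 = 6640.2 mol × 84.008 g/mol = 557830 g.

557800 g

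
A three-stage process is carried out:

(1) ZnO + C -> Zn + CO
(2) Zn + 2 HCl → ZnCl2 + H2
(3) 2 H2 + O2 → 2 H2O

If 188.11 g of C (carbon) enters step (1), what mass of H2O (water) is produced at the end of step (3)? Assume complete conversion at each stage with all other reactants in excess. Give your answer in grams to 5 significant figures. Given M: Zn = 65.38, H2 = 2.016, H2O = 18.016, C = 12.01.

282.18 g

n(C) = 188.11 / 12.01 = 15.6628 mol.
Reaction (1): C→Zn ratio 1:1 ⇒ n(Zn) = 15.6628 mol.
Reaction (2): Zn→H2 ratio 1:1 ⇒ n(H2) = 15.6628 mol.
Reaction (3): H2→H2O ratio 2:2 ⇒ n(H2O) = 15.6628 mol.
Mass of H2O = 15.6628 × 18.016 = 282.181 g.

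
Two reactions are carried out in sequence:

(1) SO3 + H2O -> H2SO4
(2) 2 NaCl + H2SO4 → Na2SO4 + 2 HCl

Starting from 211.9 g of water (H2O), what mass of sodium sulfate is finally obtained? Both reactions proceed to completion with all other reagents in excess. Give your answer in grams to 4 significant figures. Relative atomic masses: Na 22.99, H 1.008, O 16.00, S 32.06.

1671 g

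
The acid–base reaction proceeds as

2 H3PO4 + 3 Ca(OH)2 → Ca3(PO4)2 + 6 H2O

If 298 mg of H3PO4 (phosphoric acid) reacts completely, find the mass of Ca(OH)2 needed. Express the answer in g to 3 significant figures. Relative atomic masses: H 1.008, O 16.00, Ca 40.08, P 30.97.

0.338 g

M(H3PO4) = 3(1.008) + 30.97 + 4(16.00) = 97.994 g/mol.
M(Ca(OH)2) = 40.08 + 2(16.00) + 2(1.008) = 74.096 g/mol.
Convert: 298 mg = 0.2980 g.
n(H3PO4) = 0.2980 g / 97.994 g/mol = 0.003041 mol.
From the equation the H3PO4:Ca(OH)2 mole ratio is 2:3, so n(Ca(OH)2) = 0.003041 × 3/2 = 0.004562 mol.
Mass of Ca(OH)2 = 0.004562 mol × 74.096 g/mol = 0.3380 g.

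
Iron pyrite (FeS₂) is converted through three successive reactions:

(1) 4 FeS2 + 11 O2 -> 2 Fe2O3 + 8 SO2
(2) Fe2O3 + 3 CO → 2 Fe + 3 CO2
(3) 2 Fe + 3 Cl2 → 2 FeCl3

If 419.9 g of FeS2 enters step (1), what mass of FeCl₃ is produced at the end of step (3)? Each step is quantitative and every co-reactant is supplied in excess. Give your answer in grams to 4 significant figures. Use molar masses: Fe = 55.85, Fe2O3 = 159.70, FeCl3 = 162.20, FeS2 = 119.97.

567.7 g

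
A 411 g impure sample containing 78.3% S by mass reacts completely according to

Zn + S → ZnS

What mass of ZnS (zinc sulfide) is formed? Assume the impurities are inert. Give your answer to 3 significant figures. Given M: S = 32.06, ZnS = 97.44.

978 g

Mass of pure S = 411 g × 0.783 = 321.8 g.
n(S) = 321.8 g / 32.06 g/mol = 10.04 mol.
From the equation the S:ZnS mole ratio is 1:1, so n(ZnS) = 10.04 × 1/1 = 10.04 mol.
Mass of ZnS = 10.04 mol × 97.44 g/mol = 978.1 g.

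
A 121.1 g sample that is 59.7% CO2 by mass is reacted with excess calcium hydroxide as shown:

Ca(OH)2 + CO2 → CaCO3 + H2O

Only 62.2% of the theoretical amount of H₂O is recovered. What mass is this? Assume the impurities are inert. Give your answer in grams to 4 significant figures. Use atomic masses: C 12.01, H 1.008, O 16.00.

18.41 g

Pure CO2 available = 121.1 g × 0.597 = 72.297 g.
M(CO2) = 12.01 + 2(16.00) = 44.01 g/mol.
M(H2O) = 2(1.008) + 16.00 = 18.016 g/mol.
n(CO2) = 72.297 g / 44.01 g/mol = 1.6427 mol.
From the equation the CO2:H2O mole ratio is 1:1, so n(H2O) = 1.6427 × 1/1 = 1.6427 mol.
Mass of H2O = 1.6427 mol × 18.016 g/mol = 29.595 g.
Actual mass collected = 29.595 g × 0.622 = 18.408 g.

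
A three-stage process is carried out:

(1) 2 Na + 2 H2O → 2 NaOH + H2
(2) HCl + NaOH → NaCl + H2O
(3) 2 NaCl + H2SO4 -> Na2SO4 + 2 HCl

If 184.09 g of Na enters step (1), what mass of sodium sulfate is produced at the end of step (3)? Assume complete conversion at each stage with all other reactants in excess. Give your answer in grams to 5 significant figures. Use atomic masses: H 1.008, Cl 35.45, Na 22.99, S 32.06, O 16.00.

M(Na) = 22.99 g/mol.
M(Na2SO4) = 2(22.99) + 32.06 + 4(16.00) = 142.04 g/mol.
n(Na) = 184.09 / 22.99 = 8.00739 mol.
Reaction (1): Na→NaOH ratio 2:2 ⇒ n(NaOH) = 8.00739 mol.
Reaction (2): NaOH→NaCl ratio 1:1 ⇒ n(NaCl) = 8.00739 mol.
Reaction (3): NaCl→Na2SO4 ratio 2:1 ⇒ n(Na2SO4) = 4.00370 mol.
Mass of Na2SO4 = 4.00370 × 142.04 = 568.685 g.

568.69 g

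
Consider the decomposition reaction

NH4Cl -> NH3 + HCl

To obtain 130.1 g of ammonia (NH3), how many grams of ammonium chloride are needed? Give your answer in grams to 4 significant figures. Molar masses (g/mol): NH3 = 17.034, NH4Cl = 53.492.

n(NH3) = 130.10 g / 17.034 g/mol = 7.6377 mol.
From the equation the NH3:NH4Cl mole ratio is 1:1, so n(NH4Cl) = 7.6377 × 1/1 = 7.6377 mol.
Mass of NH4Cl = 7.6377 mol × 53.492 g/mol = 408.55 g.

408.6 g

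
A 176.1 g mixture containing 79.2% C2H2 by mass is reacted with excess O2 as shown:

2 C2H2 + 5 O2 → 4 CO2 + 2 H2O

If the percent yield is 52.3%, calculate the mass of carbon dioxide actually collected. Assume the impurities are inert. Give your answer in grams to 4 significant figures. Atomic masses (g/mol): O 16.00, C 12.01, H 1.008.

246.6 g

Pure C2H2 available = 176.1 g × 0.792 = 139.47 g.
M(C2H2) = 2(12.01) + 2(1.008) = 26.036 g/mol.
M(CO2) = 12.01 + 2(16.00) = 44.01 g/mol.
n(C2H2) = 139.47 g / 26.036 g/mol = 5.3569 mol.
From the equation the C2H2:CO2 mole ratio is 2:4, so n(CO2) = 5.3569 × 4/2 = 10.714 mol.
Mass of CO2 = 10.714 mol × 44.01 g/mol = 471.51 g.
Actual mass collected = 471.51 g × 0.523 = 246.60 g.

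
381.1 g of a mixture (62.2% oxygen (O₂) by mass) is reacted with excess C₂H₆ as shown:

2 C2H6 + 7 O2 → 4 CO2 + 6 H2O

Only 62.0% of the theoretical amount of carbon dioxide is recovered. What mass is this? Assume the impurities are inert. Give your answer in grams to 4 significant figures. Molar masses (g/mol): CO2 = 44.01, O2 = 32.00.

Pure O2 available = 381.1 g × 0.622 = 237.04 g.
n(O2) = 237.04 g / 32.00 g/mol = 7.4076 mol.
From the equation the O2:CO2 mole ratio is 7:4, so n(CO2) = 7.4076 × 4/7 = 4.2329 mol.
Mass of CO2 = 4.2329 mol × 44.01 g/mol = 186.29 g.
Actual mass collected = 186.29 g × 0.620 = 115.50 g.

115.5 g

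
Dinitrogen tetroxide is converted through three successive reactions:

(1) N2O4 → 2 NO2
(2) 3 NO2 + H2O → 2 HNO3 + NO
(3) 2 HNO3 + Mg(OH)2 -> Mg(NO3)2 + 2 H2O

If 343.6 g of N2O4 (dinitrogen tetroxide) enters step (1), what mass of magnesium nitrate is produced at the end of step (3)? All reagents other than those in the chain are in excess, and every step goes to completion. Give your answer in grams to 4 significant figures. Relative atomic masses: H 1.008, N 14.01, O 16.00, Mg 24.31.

369.2 g

M(N2O4) = 2(14.01) + 4(16.00) = 92.02 g/mol.
M(Mg(NO3)2) = 24.31 + 2(14.01) + 6(16.00) = 148.33 g/mol.
n(N2O4) = 343.6 / 92.02 = 3.7340 mol.
Reaction (1): N2O4→NO2 ratio 1:2 ⇒ n(NO2) = 7.4679 mol.
Reaction (2): NO2→HNO3 ratio 3:2 ⇒ n(HNO3) = 4.9786 mol.
Reaction (3): HNO3→Mg(NO3)2 ratio 2:1 ⇒ n(Mg(NO3)2) = 2.4893 mol.
Mass of Mg(NO3)2 = 2.4893 × 148.33 = 369.24 g.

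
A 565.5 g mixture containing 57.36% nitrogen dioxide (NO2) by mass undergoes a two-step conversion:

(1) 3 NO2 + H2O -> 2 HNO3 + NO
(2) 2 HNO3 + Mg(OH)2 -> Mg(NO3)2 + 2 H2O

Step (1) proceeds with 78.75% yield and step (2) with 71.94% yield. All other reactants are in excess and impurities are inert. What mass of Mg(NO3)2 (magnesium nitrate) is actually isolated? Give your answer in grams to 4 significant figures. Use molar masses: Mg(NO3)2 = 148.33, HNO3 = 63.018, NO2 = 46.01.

197.5 g

Pure NO2 = 565.5 × 0.5736 = 324.37 g.
n(NO2) = 324.37 / 46.01 = 7.0500 mol.
Step 1 (NO2:HNO3 = 3:2): theoretical n(HNO3) = 4.7000 mol; at 78.75% yield, n(HNO3) = 3.7013 mol.
Step 2 (HNO3:Mg(NO3)2 = 2:1): theoretical n(Mg(NO3)2) = 1.8506 mol, so theoretical mass = 1.8506 × 148.33 = 274.50 g.
At 71.94% yield, actual mass of Mg(NO3)2 = 274.50 × 0.7194 = 197.48 g.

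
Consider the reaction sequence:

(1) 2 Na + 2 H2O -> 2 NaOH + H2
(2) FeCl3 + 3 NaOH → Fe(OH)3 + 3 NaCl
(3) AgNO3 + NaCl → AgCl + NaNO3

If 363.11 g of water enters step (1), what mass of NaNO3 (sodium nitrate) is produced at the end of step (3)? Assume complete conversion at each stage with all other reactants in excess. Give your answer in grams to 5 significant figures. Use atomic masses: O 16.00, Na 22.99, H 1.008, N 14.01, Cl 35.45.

1713.2 g

M(H2O) = 2(1.008) + 16.00 = 18.016 g/mol.
M(NaNO3) = 22.99 + 14.01 + 3(16.00) = 85.00 g/mol.
n(H2O) = 363.11 / 18.016 = 20.1549 mol.
Reaction (1): H2O→NaOH ratio 2:2 ⇒ n(NaOH) = 20.1549 mol.
Reaction (2): NaOH→NaCl ratio 3:3 ⇒ n(NaCl) = 20.1549 mol.
Reaction (3): NaCl→NaNO3 ratio 1:1 ⇒ n(NaNO3) = 20.1549 mol.
Mass of NaNO3 = 20.1549 × 85.00 = 1713.16 g.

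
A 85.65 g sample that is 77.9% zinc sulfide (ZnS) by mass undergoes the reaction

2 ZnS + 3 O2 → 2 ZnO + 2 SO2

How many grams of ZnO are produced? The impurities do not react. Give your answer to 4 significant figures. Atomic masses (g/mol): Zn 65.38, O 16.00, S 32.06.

55.72 g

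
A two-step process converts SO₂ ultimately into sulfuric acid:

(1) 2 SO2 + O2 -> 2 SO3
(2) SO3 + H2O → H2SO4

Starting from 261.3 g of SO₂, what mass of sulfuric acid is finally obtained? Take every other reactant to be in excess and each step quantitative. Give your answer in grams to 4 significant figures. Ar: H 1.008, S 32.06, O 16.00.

M(SO2) = 32.06 + 2(16.00) = 64.06 g/mol.
M(H2SO4) = 2(1.008) + 32.06 + 4(16.00) = 98.076 g/mol.
n(SO2) = 261.30 / 64.06 = 4.0790 mol.
Step 1 gives a 2:2 ratio of SO2 to SO3, so n(SO3) = 4.0790 mol.
In step 2 the SO3:H2SO4 ratio is 1:1, so n(H2SO4) = 4.0790 mol.
Mass of H2SO4 = 4.0790 × 98.076 = 400.05 g.

400.1 g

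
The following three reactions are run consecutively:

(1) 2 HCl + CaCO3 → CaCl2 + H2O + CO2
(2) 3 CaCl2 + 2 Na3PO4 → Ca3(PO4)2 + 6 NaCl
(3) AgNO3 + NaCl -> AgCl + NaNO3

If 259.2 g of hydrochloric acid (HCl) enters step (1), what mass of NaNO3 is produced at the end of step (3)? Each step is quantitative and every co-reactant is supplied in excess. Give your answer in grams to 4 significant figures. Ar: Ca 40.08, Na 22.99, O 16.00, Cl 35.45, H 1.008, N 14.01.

604.3 g

M(HCl) = 1.008 + 35.45 = 36.458 g/mol.
M(NaNO3) = 22.99 + 14.01 + 3(16.00) = 85.00 g/mol.
n(HCl) = 259.2 / 36.458 = 7.1096 mol.
Reaction (1): HCl→CaCl2 ratio 2:1 ⇒ n(CaCl2) = 3.5548 mol.
Reaction (2): CaCl2→NaCl ratio 3:6 ⇒ n(NaCl) = 7.1096 mol.
Reaction (3): NaCl→NaNO3 ratio 1:1 ⇒ n(NaNO3) = 7.1096 mol.
Mass of NaNO3 = 7.1096 × 85.00 = 604.31 g.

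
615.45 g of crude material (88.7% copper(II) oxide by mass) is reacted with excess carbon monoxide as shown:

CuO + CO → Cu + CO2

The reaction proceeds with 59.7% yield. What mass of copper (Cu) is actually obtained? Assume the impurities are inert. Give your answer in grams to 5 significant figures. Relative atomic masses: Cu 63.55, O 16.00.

260.36 g

Pure CuO available = 615.45 g × 0.887 = 545.904 g.
M(CuO) = 63.55 + 16.00 = 79.55 g/mol.
M(Cu) = 63.55 g/mol.
n(CuO) = 545.904 g / 79.55 g/mol = 6.86240 mol.
From the equation the CuO:Cu mole ratio is 1:1, so n(Cu) = 6.86240 × 1/1 = 6.86240 mol.
Mass of Cu = 6.86240 mol × 63.55 g/mol = 436.106 g.
Actual mass collected = 436.106 g × 0.597 = 260.355 g.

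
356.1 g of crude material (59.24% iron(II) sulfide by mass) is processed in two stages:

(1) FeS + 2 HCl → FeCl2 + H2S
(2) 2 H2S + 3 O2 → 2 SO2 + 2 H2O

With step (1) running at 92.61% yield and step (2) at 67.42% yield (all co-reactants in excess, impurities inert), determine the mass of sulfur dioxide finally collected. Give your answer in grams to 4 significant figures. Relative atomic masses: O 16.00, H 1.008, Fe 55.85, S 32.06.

95.98 g

Pure FeS = 356.1 × 0.5924 = 210.95 g.
M(FeS) = 55.85 + 32.06 = 87.91 g/mol.
M(SO2) = 32.06 + 2(16.00) = 64.06 g/mol.
n(FeS) = 210.95 / 87.91 = 2.3997 mol.
Step 1 (FeS:H2S = 1:1): theoretical n(H2S) = 2.3997 mol; at 92.61% yield, n(H2S) = 2.2223 mol.
Step 2 (H2S:SO2 = 2:2): theoretical n(SO2) = 2.2223 mol, so theoretical mass = 2.2223 × 64.06 = 142.36 g.
At 67.42% yield, actual mass of SO2 = 142.36 × 0.6742 = 95.980 g.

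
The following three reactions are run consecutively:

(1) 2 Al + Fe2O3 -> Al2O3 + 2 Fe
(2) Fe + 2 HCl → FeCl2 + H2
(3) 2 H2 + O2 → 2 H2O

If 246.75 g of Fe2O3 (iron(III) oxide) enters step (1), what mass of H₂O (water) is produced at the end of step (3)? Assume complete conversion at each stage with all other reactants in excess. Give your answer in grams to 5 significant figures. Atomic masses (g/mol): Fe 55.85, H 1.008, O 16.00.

M(Fe2O3) = 2(55.85) + 3(16.00) = 159.70 g/mol.
M(H2O) = 2(1.008) + 16.00 = 18.016 g/mol.
n(Fe2O3) = 246.75 / 159.70 = 1.54508 mol.
Reaction (1): Fe2O3→Fe ratio 1:2 ⇒ n(Fe) = 3.09017 mol.
Reaction (2): Fe→H2 ratio 1:1 ⇒ n(H2) = 3.09017 mol.
Reaction (3): H2→H2O ratio 2:2 ⇒ n(H2O) = 3.09017 mol.
Mass of H2O = 3.09017 × 18.016 = 55.6725 g.

55.672 g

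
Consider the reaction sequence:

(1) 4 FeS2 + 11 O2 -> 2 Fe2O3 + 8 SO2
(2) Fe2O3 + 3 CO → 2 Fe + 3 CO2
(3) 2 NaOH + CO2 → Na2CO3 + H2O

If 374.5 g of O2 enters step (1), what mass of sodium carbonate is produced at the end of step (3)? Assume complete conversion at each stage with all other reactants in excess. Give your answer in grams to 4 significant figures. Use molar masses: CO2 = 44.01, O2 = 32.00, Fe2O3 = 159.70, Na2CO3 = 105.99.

n(O2) = 374.5 / 32.00 = 11.703 mol.
Reaction (1): O2→Fe2O3 ratio 11:2 ⇒ n(Fe2O3) = 2.1278 mol.
Reaction (2): Fe2O3→CO2 ratio 1:3 ⇒ n(CO2) = 6.3835 mol.
Reaction (3): CO2→Na2CO3 ratio 1:1 ⇒ n(Na2CO3) = 6.3835 mol.
Mass of Na2CO3 = 6.3835 × 105.99 = 676.59 g.

676.6 g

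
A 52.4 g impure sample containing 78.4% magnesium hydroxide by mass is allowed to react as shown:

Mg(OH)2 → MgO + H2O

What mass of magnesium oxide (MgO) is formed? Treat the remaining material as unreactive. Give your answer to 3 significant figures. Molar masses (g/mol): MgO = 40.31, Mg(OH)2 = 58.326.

28.4 g

Mass of pure Mg(OH)2 = 52.4 g × 0.784 = 41.08 g.
n(Mg(OH)2) = 41.08 g / 58.326 g/mol = 0.7043 mol.
From the equation the Mg(OH)2:MgO mole ratio is 1:1, so n(MgO) = 0.7043 × 1/1 = 0.7043 mol.
Mass of MgO = 0.7043 mol × 40.31 g/mol = 28.39 g.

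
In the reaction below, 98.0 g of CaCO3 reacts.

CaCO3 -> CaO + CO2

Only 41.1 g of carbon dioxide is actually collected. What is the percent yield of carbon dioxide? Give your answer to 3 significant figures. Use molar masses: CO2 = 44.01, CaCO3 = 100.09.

95.4 %

n(CaCO3) = 98.00 g / 100.09 g/mol = 0.9791 mol.
From the equation the CaCO3:CO2 mole ratio is 1:1, so n(CO2) = 0.9791 × 1/1 = 0.9791 mol.
Mass of CO2 = 0.9791 mol × 44.01 g/mol = 43.09 g.
This is the theoretical yield. Percent yield = 41.1 g / 43.09 g × 100% = 95.38%.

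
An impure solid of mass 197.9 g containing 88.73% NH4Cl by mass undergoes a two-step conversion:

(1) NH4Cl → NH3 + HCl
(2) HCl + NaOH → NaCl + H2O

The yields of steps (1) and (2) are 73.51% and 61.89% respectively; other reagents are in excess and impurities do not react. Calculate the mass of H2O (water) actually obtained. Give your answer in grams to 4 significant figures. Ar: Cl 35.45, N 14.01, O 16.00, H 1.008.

Pure NH4Cl = 197.9 × 0.8873 = 175.60 g.
M(NH4Cl) = 14.01 + 4(1.008) + 35.45 = 53.492 g/mol.
M(H2O) = 2(1.008) + 16.00 = 18.016 g/mol.
n(NH4Cl) = 175.60 / 53.492 = 3.2827 mol.
Step 1 (NH4Cl:HCl = 1:1): theoretical n(HCl) = 3.2827 mol; at 73.51% yield, n(HCl) = 2.4131 mol.
Step 2 (HCl:H2O = 1:1): theoretical n(H2O) = 2.4131 mol, so theoretical mass = 2.4131 × 18.016 = 43.474 g.
At 61.89% yield, actual mass of H2O = 43.474 × 0.6189 = 26.906 g.

26.91 g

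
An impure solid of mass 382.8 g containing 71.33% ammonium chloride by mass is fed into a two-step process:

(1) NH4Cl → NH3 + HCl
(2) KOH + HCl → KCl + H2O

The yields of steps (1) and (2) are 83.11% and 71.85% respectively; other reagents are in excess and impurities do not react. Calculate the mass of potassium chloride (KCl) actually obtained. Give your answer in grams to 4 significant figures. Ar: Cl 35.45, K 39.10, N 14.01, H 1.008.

Pure NH4Cl = 382.8 × 0.7133 = 273.05 g.
M(NH4Cl) = 14.01 + 4(1.008) + 35.45 = 53.492 g/mol.
M(KCl) = 39.10 + 35.45 = 74.55 g/mol.
n(NH4Cl) = 273.05 / 53.492 = 5.1045 mol.
Step 1 (NH4Cl:HCl = 1:1): theoretical n(HCl) = 5.1045 mol; at 83.11% yield, n(HCl) = 4.2424 mol.
Step 2 (HCl:KCl = 1:1): theoretical n(KCl) = 4.2424 mol, so theoretical mass = 4.2424 × 74.55 = 316.27 g.
At 71.85% yield, actual mass of KCl = 316.27 × 0.7185 = 227.24 g.

227.2 g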